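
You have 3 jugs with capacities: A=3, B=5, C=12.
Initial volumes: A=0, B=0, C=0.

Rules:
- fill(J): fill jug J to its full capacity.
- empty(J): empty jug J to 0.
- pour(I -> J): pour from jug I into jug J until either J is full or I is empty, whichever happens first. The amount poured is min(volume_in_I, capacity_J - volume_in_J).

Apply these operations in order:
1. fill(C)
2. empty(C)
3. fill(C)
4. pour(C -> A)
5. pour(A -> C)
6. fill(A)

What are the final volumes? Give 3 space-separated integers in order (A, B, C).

Answer: 3 0 12

Derivation:
Step 1: fill(C) -> (A=0 B=0 C=12)
Step 2: empty(C) -> (A=0 B=0 C=0)
Step 3: fill(C) -> (A=0 B=0 C=12)
Step 4: pour(C -> A) -> (A=3 B=0 C=9)
Step 5: pour(A -> C) -> (A=0 B=0 C=12)
Step 6: fill(A) -> (A=3 B=0 C=12)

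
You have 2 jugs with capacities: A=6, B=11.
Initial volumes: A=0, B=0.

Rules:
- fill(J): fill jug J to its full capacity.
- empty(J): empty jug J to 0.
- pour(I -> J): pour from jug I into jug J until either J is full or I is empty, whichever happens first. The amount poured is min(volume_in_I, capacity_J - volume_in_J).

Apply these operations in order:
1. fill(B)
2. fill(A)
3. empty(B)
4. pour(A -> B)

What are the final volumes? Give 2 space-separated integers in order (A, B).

Step 1: fill(B) -> (A=0 B=11)
Step 2: fill(A) -> (A=6 B=11)
Step 3: empty(B) -> (A=6 B=0)
Step 4: pour(A -> B) -> (A=0 B=6)

Answer: 0 6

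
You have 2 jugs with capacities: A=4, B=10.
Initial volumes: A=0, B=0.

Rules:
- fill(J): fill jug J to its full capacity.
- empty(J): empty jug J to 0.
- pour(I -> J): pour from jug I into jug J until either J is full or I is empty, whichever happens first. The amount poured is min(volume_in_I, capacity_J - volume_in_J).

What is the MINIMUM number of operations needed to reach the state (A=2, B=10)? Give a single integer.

BFS from (A=0, B=0). One shortest path:
  1. fill(A) -> (A=4 B=0)
  2. pour(A -> B) -> (A=0 B=4)
  3. fill(A) -> (A=4 B=4)
  4. pour(A -> B) -> (A=0 B=8)
  5. fill(A) -> (A=4 B=8)
  6. pour(A -> B) -> (A=2 B=10)
Reached target in 6 moves.

Answer: 6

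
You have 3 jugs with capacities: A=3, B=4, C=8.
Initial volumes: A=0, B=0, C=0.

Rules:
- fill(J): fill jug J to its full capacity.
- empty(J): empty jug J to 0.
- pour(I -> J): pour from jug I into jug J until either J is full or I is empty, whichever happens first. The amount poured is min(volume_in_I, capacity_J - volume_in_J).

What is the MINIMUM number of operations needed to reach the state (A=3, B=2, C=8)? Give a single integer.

BFS from (A=0, B=0, C=0). One shortest path:
  1. fill(C) -> (A=0 B=0 C=8)
  2. pour(C -> A) -> (A=3 B=0 C=5)
  3. empty(A) -> (A=0 B=0 C=5)
  4. pour(C -> A) -> (A=3 B=0 C=2)
  5. pour(C -> B) -> (A=3 B=2 C=0)
  6. fill(C) -> (A=3 B=2 C=8)
Reached target in 6 moves.

Answer: 6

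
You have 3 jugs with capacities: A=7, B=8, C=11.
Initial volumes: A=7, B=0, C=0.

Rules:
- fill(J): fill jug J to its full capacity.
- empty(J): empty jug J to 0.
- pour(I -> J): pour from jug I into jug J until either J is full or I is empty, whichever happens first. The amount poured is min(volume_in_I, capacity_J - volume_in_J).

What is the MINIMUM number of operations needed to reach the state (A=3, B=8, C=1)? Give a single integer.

Answer: 7

Derivation:
BFS from (A=7, B=0, C=0). One shortest path:
  1. fill(B) -> (A=7 B=8 C=0)
  2. pour(A -> C) -> (A=0 B=8 C=7)
  3. pour(B -> A) -> (A=7 B=1 C=7)
  4. pour(A -> C) -> (A=3 B=1 C=11)
  5. empty(C) -> (A=3 B=1 C=0)
  6. pour(B -> C) -> (A=3 B=0 C=1)
  7. fill(B) -> (A=3 B=8 C=1)
Reached target in 7 moves.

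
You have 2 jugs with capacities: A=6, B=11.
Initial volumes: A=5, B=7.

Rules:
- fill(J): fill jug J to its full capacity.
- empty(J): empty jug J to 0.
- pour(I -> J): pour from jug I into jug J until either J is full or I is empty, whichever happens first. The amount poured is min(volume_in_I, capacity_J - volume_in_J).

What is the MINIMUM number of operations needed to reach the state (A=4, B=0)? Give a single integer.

Answer: 6

Derivation:
BFS from (A=5, B=7). One shortest path:
  1. fill(B) -> (A=5 B=11)
  2. pour(B -> A) -> (A=6 B=10)
  3. empty(A) -> (A=0 B=10)
  4. pour(B -> A) -> (A=6 B=4)
  5. empty(A) -> (A=0 B=4)
  6. pour(B -> A) -> (A=4 B=0)
Reached target in 6 moves.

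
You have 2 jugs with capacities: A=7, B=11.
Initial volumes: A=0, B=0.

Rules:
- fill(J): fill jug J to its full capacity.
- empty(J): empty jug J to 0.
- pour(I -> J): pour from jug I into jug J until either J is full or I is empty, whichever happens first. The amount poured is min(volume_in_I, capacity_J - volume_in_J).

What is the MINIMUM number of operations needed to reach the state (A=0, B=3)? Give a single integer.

BFS from (A=0, B=0). One shortest path:
  1. fill(A) -> (A=7 B=0)
  2. pour(A -> B) -> (A=0 B=7)
  3. fill(A) -> (A=7 B=7)
  4. pour(A -> B) -> (A=3 B=11)
  5. empty(B) -> (A=3 B=0)
  6. pour(A -> B) -> (A=0 B=3)
Reached target in 6 moves.

Answer: 6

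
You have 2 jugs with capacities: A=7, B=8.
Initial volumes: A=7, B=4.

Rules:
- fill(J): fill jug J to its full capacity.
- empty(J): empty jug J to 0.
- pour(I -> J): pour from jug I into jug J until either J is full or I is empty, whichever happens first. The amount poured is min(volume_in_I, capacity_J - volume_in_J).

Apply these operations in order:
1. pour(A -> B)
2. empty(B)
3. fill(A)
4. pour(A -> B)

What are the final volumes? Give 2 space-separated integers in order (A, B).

Answer: 0 7

Derivation:
Step 1: pour(A -> B) -> (A=3 B=8)
Step 2: empty(B) -> (A=3 B=0)
Step 3: fill(A) -> (A=7 B=0)
Step 4: pour(A -> B) -> (A=0 B=7)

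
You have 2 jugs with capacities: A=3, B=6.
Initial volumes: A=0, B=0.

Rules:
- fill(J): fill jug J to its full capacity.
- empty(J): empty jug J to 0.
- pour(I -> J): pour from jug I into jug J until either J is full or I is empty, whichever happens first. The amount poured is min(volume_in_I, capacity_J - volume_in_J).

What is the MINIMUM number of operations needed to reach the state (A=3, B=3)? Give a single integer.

Answer: 2

Derivation:
BFS from (A=0, B=0). One shortest path:
  1. fill(B) -> (A=0 B=6)
  2. pour(B -> A) -> (A=3 B=3)
Reached target in 2 moves.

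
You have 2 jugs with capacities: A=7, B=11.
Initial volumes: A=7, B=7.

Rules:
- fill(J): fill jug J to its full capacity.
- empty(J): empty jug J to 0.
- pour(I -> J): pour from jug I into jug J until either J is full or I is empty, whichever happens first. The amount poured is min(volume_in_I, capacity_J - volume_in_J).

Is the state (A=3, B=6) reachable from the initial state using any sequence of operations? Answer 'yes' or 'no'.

Answer: no

Derivation:
BFS explored all 36 reachable states.
Reachable set includes: (0,0), (0,1), (0,2), (0,3), (0,4), (0,5), (0,6), (0,7), (0,8), (0,9), (0,10), (0,11) ...
Target (A=3, B=6) not in reachable set → no.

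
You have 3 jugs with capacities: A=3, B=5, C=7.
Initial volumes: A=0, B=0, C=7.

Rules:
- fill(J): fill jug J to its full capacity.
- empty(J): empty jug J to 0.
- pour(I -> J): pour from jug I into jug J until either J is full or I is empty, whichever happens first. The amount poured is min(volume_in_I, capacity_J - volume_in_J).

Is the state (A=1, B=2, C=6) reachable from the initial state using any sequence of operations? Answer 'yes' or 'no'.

Answer: no

Derivation:
BFS explored all 144 reachable states.
Reachable set includes: (0,0,0), (0,0,1), (0,0,2), (0,0,3), (0,0,4), (0,0,5), (0,0,6), (0,0,7), (0,1,0), (0,1,1), (0,1,2), (0,1,3) ...
Target (A=1, B=2, C=6) not in reachable set → no.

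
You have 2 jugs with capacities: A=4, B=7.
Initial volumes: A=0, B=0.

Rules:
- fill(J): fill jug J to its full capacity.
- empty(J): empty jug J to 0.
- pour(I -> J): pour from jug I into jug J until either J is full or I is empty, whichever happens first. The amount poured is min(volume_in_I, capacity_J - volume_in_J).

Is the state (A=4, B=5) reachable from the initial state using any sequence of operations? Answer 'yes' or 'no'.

BFS from (A=0, B=0):
  1. fill(A) -> (A=4 B=0)
  2. pour(A -> B) -> (A=0 B=4)
  3. fill(A) -> (A=4 B=4)
  4. pour(A -> B) -> (A=1 B=7)
  5. empty(B) -> (A=1 B=0)
  6. pour(A -> B) -> (A=0 B=1)
  7. fill(A) -> (A=4 B=1)
  8. pour(A -> B) -> (A=0 B=5)
  9. fill(A) -> (A=4 B=5)
Target reached → yes.

Answer: yes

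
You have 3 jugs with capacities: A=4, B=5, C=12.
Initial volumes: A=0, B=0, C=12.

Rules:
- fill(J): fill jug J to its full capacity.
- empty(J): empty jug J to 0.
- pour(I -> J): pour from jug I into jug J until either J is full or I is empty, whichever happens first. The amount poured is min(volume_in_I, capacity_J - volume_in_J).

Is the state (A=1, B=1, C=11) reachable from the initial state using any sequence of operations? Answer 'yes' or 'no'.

Answer: no

Derivation:
BFS explored all 258 reachable states.
Reachable set includes: (0,0,0), (0,0,1), (0,0,2), (0,0,3), (0,0,4), (0,0,5), (0,0,6), (0,0,7), (0,0,8), (0,0,9), (0,0,10), (0,0,11) ...
Target (A=1, B=1, C=11) not in reachable set → no.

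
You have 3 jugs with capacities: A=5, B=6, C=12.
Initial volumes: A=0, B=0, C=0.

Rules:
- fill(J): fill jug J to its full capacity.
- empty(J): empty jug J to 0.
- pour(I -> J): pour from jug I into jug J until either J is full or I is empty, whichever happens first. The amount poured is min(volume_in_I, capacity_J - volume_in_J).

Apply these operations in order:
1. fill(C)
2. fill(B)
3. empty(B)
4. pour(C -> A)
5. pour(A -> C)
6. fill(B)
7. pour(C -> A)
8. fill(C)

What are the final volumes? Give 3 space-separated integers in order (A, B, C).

Answer: 5 6 12

Derivation:
Step 1: fill(C) -> (A=0 B=0 C=12)
Step 2: fill(B) -> (A=0 B=6 C=12)
Step 3: empty(B) -> (A=0 B=0 C=12)
Step 4: pour(C -> A) -> (A=5 B=0 C=7)
Step 5: pour(A -> C) -> (A=0 B=0 C=12)
Step 6: fill(B) -> (A=0 B=6 C=12)
Step 7: pour(C -> A) -> (A=5 B=6 C=7)
Step 8: fill(C) -> (A=5 B=6 C=12)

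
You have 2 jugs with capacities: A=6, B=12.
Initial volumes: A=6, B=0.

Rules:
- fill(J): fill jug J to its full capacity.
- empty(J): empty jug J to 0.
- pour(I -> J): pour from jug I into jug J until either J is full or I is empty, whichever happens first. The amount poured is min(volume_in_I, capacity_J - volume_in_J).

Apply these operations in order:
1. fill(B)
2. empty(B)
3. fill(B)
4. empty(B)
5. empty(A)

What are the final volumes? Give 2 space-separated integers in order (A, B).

Step 1: fill(B) -> (A=6 B=12)
Step 2: empty(B) -> (A=6 B=0)
Step 3: fill(B) -> (A=6 B=12)
Step 4: empty(B) -> (A=6 B=0)
Step 5: empty(A) -> (A=0 B=0)

Answer: 0 0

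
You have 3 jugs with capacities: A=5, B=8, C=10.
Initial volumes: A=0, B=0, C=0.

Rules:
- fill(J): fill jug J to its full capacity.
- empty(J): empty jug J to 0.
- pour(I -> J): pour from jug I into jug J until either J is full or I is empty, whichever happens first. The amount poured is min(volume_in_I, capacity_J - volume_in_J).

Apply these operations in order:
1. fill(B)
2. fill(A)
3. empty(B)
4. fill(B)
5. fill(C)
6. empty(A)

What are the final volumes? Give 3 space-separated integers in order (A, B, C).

Answer: 0 8 10

Derivation:
Step 1: fill(B) -> (A=0 B=8 C=0)
Step 2: fill(A) -> (A=5 B=8 C=0)
Step 3: empty(B) -> (A=5 B=0 C=0)
Step 4: fill(B) -> (A=5 B=8 C=0)
Step 5: fill(C) -> (A=5 B=8 C=10)
Step 6: empty(A) -> (A=0 B=8 C=10)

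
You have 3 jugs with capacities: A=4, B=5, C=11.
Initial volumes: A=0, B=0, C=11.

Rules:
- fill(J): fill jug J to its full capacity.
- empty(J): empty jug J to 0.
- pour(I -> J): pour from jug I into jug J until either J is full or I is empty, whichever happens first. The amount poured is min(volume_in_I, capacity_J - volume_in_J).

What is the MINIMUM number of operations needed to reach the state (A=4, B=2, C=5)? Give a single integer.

Answer: 6

Derivation:
BFS from (A=0, B=0, C=11). One shortest path:
  1. pour(C -> B) -> (A=0 B=5 C=6)
  2. pour(B -> A) -> (A=4 B=1 C=6)
  3. pour(A -> C) -> (A=0 B=1 C=10)
  4. pour(B -> A) -> (A=1 B=0 C=10)
  5. pour(C -> B) -> (A=1 B=5 C=5)
  6. pour(B -> A) -> (A=4 B=2 C=5)
Reached target in 6 moves.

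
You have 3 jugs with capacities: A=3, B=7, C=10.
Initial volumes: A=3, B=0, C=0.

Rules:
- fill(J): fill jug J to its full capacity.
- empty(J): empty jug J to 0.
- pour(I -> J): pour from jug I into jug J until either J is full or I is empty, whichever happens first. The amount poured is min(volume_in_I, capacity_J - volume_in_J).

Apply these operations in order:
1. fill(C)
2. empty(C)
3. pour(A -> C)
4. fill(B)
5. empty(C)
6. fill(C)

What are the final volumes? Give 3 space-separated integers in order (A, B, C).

Step 1: fill(C) -> (A=3 B=0 C=10)
Step 2: empty(C) -> (A=3 B=0 C=0)
Step 3: pour(A -> C) -> (A=0 B=0 C=3)
Step 4: fill(B) -> (A=0 B=7 C=3)
Step 5: empty(C) -> (A=0 B=7 C=0)
Step 6: fill(C) -> (A=0 B=7 C=10)

Answer: 0 7 10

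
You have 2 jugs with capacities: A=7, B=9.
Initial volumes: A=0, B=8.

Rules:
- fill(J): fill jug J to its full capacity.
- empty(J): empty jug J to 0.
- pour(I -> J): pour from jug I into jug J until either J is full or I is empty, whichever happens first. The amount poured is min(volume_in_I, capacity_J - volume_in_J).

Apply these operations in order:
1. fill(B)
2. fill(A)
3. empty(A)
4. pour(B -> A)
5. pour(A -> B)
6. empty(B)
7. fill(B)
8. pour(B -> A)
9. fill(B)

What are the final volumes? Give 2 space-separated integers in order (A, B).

Answer: 7 9

Derivation:
Step 1: fill(B) -> (A=0 B=9)
Step 2: fill(A) -> (A=7 B=9)
Step 3: empty(A) -> (A=0 B=9)
Step 4: pour(B -> A) -> (A=7 B=2)
Step 5: pour(A -> B) -> (A=0 B=9)
Step 6: empty(B) -> (A=0 B=0)
Step 7: fill(B) -> (A=0 B=9)
Step 8: pour(B -> A) -> (A=7 B=2)
Step 9: fill(B) -> (A=7 B=9)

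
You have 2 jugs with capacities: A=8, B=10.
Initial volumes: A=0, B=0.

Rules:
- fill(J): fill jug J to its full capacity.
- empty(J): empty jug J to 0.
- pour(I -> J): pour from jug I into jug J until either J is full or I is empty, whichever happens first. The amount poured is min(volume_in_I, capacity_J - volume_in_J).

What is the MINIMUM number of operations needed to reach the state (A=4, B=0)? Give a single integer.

BFS from (A=0, B=0). One shortest path:
  1. fill(B) -> (A=0 B=10)
  2. pour(B -> A) -> (A=8 B=2)
  3. empty(A) -> (A=0 B=2)
  4. pour(B -> A) -> (A=2 B=0)
  5. fill(B) -> (A=2 B=10)
  6. pour(B -> A) -> (A=8 B=4)
  7. empty(A) -> (A=0 B=4)
  8. pour(B -> A) -> (A=4 B=0)
Reached target in 8 moves.

Answer: 8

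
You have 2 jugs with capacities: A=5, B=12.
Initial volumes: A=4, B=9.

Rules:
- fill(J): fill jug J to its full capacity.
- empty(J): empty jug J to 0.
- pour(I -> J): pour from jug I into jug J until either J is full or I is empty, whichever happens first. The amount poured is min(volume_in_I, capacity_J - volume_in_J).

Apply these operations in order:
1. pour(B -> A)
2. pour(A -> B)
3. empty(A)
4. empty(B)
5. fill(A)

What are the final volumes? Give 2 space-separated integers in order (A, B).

Answer: 5 0

Derivation:
Step 1: pour(B -> A) -> (A=5 B=8)
Step 2: pour(A -> B) -> (A=1 B=12)
Step 3: empty(A) -> (A=0 B=12)
Step 4: empty(B) -> (A=0 B=0)
Step 5: fill(A) -> (A=5 B=0)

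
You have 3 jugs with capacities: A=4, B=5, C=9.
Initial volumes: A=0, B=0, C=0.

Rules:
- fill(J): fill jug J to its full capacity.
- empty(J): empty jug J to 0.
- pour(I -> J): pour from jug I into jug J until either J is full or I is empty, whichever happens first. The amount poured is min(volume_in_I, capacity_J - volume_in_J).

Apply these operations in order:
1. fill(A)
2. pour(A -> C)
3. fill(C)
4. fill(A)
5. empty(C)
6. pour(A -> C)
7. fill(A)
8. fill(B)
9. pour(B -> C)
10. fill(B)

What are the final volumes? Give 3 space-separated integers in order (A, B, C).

Answer: 4 5 9

Derivation:
Step 1: fill(A) -> (A=4 B=0 C=0)
Step 2: pour(A -> C) -> (A=0 B=0 C=4)
Step 3: fill(C) -> (A=0 B=0 C=9)
Step 4: fill(A) -> (A=4 B=0 C=9)
Step 5: empty(C) -> (A=4 B=0 C=0)
Step 6: pour(A -> C) -> (A=0 B=0 C=4)
Step 7: fill(A) -> (A=4 B=0 C=4)
Step 8: fill(B) -> (A=4 B=5 C=4)
Step 9: pour(B -> C) -> (A=4 B=0 C=9)
Step 10: fill(B) -> (A=4 B=5 C=9)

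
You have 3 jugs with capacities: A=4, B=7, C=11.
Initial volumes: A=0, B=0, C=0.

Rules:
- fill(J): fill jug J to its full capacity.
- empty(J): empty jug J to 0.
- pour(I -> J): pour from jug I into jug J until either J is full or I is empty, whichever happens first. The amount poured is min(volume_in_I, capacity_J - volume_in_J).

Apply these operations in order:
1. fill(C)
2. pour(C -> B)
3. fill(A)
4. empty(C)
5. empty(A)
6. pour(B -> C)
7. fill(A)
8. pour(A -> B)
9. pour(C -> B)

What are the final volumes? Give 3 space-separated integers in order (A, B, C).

Step 1: fill(C) -> (A=0 B=0 C=11)
Step 2: pour(C -> B) -> (A=0 B=7 C=4)
Step 3: fill(A) -> (A=4 B=7 C=4)
Step 4: empty(C) -> (A=4 B=7 C=0)
Step 5: empty(A) -> (A=0 B=7 C=0)
Step 6: pour(B -> C) -> (A=0 B=0 C=7)
Step 7: fill(A) -> (A=4 B=0 C=7)
Step 8: pour(A -> B) -> (A=0 B=4 C=7)
Step 9: pour(C -> B) -> (A=0 B=7 C=4)

Answer: 0 7 4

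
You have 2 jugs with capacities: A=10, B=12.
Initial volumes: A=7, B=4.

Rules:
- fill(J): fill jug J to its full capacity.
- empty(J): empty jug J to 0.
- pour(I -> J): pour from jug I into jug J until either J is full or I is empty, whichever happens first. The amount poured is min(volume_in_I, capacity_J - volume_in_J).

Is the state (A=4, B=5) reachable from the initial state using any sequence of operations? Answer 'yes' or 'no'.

Answer: no

Derivation:
BFS explored all 45 reachable states.
Reachable set includes: (0,0), (0,1), (0,2), (0,3), (0,4), (0,5), (0,6), (0,7), (0,8), (0,9), (0,10), (0,11) ...
Target (A=4, B=5) not in reachable set → no.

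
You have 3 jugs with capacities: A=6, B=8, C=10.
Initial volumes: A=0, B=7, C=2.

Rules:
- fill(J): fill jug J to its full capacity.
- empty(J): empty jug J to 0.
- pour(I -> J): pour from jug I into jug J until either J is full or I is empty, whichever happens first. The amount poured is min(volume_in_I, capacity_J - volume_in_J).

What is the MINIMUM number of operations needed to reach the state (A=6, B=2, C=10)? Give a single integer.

BFS from (A=0, B=7, C=2). One shortest path:
  1. fill(B) -> (A=0 B=8 C=2)
  2. fill(C) -> (A=0 B=8 C=10)
  3. pour(B -> A) -> (A=6 B=2 C=10)
Reached target in 3 moves.

Answer: 3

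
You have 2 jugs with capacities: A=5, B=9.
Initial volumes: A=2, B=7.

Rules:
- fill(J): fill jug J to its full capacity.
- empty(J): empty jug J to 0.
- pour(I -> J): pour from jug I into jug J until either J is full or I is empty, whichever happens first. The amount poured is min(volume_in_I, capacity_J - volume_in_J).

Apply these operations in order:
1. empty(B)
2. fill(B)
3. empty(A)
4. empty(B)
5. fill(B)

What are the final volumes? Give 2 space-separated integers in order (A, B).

Answer: 0 9

Derivation:
Step 1: empty(B) -> (A=2 B=0)
Step 2: fill(B) -> (A=2 B=9)
Step 3: empty(A) -> (A=0 B=9)
Step 4: empty(B) -> (A=0 B=0)
Step 5: fill(B) -> (A=0 B=9)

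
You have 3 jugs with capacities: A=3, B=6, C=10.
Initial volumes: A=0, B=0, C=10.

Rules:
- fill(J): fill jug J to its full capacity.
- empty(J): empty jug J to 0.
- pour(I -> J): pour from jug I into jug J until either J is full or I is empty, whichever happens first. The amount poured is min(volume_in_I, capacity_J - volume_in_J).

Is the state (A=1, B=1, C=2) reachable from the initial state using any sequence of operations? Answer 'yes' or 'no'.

BFS explored all 218 reachable states.
Reachable set includes: (0,0,0), (0,0,1), (0,0,2), (0,0,3), (0,0,4), (0,0,5), (0,0,6), (0,0,7), (0,0,8), (0,0,9), (0,0,10), (0,1,0) ...
Target (A=1, B=1, C=2) not in reachable set → no.

Answer: no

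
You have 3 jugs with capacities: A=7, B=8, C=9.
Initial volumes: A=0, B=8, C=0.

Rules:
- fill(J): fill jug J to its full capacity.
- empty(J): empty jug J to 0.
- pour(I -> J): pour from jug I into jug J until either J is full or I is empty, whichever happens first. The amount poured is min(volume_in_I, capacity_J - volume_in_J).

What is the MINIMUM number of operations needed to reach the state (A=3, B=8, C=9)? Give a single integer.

BFS from (A=0, B=8, C=0). One shortest path:
  1. fill(A) -> (A=7 B=8 C=0)
  2. pour(A -> C) -> (A=0 B=8 C=7)
  3. fill(A) -> (A=7 B=8 C=7)
  4. pour(A -> C) -> (A=5 B=8 C=9)
  5. empty(C) -> (A=5 B=8 C=0)
  6. pour(A -> C) -> (A=0 B=8 C=5)
  7. fill(A) -> (A=7 B=8 C=5)
  8. pour(A -> C) -> (A=3 B=8 C=9)
Reached target in 8 moves.

Answer: 8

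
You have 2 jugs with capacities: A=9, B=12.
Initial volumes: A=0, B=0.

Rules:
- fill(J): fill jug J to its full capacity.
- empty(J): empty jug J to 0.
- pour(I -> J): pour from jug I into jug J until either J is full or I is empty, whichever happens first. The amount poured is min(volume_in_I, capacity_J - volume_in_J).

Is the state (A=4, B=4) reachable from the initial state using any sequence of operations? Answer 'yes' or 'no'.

BFS explored all 14 reachable states.
Reachable set includes: (0,0), (0,3), (0,6), (0,9), (0,12), (3,0), (3,12), (6,0), (6,12), (9,0), (9,3), (9,6) ...
Target (A=4, B=4) not in reachable set → no.

Answer: no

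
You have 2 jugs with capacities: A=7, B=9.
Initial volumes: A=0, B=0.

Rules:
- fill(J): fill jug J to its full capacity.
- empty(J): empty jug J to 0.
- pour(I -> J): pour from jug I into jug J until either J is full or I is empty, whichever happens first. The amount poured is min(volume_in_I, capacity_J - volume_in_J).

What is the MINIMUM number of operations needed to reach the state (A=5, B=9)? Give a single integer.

BFS from (A=0, B=0). One shortest path:
  1. fill(A) -> (A=7 B=0)
  2. pour(A -> B) -> (A=0 B=7)
  3. fill(A) -> (A=7 B=7)
  4. pour(A -> B) -> (A=5 B=9)
Reached target in 4 moves.

Answer: 4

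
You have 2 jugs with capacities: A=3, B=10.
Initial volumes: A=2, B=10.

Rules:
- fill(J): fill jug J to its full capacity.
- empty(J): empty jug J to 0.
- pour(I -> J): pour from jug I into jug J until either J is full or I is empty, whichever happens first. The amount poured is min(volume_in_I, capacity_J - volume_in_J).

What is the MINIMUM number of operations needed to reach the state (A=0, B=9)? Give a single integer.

Answer: 2

Derivation:
BFS from (A=2, B=10). One shortest path:
  1. pour(B -> A) -> (A=3 B=9)
  2. empty(A) -> (A=0 B=9)
Reached target in 2 moves.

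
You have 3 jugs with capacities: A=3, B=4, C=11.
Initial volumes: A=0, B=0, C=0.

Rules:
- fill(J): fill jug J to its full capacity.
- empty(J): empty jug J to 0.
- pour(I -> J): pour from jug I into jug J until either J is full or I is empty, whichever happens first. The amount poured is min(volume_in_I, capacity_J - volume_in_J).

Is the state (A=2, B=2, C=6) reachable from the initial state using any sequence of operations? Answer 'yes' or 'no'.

BFS explored all 180 reachable states.
Reachable set includes: (0,0,0), (0,0,1), (0,0,2), (0,0,3), (0,0,4), (0,0,5), (0,0,6), (0,0,7), (0,0,8), (0,0,9), (0,0,10), (0,0,11) ...
Target (A=2, B=2, C=6) not in reachable set → no.

Answer: no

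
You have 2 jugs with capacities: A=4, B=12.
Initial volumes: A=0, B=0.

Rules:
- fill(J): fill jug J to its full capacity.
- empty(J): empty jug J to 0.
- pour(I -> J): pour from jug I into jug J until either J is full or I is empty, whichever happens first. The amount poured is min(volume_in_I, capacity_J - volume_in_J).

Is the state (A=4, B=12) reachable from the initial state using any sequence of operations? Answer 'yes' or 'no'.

BFS from (A=0, B=0):
  1. fill(A) -> (A=4 B=0)
  2. fill(B) -> (A=4 B=12)
Target reached → yes.

Answer: yes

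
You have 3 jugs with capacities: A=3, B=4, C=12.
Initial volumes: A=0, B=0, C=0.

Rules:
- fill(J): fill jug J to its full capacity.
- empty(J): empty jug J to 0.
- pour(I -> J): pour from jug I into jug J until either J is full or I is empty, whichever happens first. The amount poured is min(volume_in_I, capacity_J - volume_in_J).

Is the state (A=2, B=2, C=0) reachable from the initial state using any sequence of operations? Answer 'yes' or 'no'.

BFS from (A=0, B=0, C=0):
  1. fill(C) -> (A=0 B=0 C=12)
  2. pour(C -> A) -> (A=3 B=0 C=9)
  3. pour(A -> B) -> (A=0 B=3 C=9)
  4. pour(C -> A) -> (A=3 B=3 C=6)
  5. pour(A -> B) -> (A=2 B=4 C=6)
  6. empty(B) -> (A=2 B=0 C=6)
  7. pour(C -> B) -> (A=2 B=4 C=2)
  8. empty(B) -> (A=2 B=0 C=2)
  9. pour(C -> B) -> (A=2 B=2 C=0)
Target reached → yes.

Answer: yes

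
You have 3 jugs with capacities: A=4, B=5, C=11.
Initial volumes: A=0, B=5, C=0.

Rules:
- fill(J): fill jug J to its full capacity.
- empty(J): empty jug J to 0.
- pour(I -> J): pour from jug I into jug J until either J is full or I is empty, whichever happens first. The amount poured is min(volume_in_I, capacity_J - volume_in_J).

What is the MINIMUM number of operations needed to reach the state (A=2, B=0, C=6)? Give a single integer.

BFS from (A=0, B=5, C=0). One shortest path:
  1. fill(A) -> (A=4 B=5 C=0)
  2. pour(A -> C) -> (A=0 B=5 C=4)
  3. fill(A) -> (A=4 B=5 C=4)
  4. pour(B -> C) -> (A=4 B=0 C=9)
  5. pour(A -> C) -> (A=2 B=0 C=11)
  6. pour(C -> B) -> (A=2 B=5 C=6)
  7. empty(B) -> (A=2 B=0 C=6)
Reached target in 7 moves.

Answer: 7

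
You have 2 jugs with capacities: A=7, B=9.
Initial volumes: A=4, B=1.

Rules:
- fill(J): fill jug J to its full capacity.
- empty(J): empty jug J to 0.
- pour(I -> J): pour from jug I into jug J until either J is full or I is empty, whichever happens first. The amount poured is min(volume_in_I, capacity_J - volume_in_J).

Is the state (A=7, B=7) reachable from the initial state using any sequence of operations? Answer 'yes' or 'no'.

BFS from (A=4, B=1):
  1. pour(B -> A) -> (A=5 B=0)
  2. fill(B) -> (A=5 B=9)
  3. pour(B -> A) -> (A=7 B=7)
Target reached → yes.

Answer: yes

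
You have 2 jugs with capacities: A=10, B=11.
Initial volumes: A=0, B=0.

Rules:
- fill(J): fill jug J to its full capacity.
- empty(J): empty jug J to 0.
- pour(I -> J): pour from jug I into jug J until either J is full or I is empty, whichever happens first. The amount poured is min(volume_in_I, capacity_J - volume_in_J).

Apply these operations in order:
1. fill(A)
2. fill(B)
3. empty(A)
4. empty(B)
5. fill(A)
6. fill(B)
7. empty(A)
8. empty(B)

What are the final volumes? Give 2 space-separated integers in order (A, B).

Answer: 0 0

Derivation:
Step 1: fill(A) -> (A=10 B=0)
Step 2: fill(B) -> (A=10 B=11)
Step 3: empty(A) -> (A=0 B=11)
Step 4: empty(B) -> (A=0 B=0)
Step 5: fill(A) -> (A=10 B=0)
Step 6: fill(B) -> (A=10 B=11)
Step 7: empty(A) -> (A=0 B=11)
Step 8: empty(B) -> (A=0 B=0)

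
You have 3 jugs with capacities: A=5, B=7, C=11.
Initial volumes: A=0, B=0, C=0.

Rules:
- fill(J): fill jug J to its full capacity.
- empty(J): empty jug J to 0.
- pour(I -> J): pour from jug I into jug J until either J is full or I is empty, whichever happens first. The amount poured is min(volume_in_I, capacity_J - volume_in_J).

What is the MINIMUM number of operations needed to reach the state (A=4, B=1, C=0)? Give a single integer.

Answer: 8

Derivation:
BFS from (A=0, B=0, C=0). One shortest path:
  1. fill(A) -> (A=5 B=0 C=0)
  2. fill(B) -> (A=5 B=7 C=0)
  3. pour(B -> C) -> (A=5 B=0 C=7)
  4. pour(A -> C) -> (A=1 B=0 C=11)
  5. pour(C -> B) -> (A=1 B=7 C=4)
  6. empty(B) -> (A=1 B=0 C=4)
  7. pour(A -> B) -> (A=0 B=1 C=4)
  8. pour(C -> A) -> (A=4 B=1 C=0)
Reached target in 8 moves.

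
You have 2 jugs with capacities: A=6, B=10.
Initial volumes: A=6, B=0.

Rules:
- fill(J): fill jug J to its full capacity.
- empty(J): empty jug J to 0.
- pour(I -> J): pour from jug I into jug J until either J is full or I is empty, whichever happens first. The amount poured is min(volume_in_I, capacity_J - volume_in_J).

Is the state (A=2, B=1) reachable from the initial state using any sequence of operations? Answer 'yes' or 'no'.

Answer: no

Derivation:
BFS explored all 16 reachable states.
Reachable set includes: (0,0), (0,2), (0,4), (0,6), (0,8), (0,10), (2,0), (2,10), (4,0), (4,10), (6,0), (6,2) ...
Target (A=2, B=1) not in reachable set → no.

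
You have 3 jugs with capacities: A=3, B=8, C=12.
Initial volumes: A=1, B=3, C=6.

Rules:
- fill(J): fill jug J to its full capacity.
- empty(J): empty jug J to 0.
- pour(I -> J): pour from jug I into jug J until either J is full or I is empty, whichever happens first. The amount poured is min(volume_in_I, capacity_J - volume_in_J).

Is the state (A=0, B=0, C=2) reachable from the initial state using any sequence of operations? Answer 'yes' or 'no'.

Answer: yes

Derivation:
BFS from (A=1, B=3, C=6):
  1. pour(A -> B) -> (A=0 B=4 C=6)
  2. pour(C -> B) -> (A=0 B=8 C=2)
  3. empty(B) -> (A=0 B=0 C=2)
Target reached → yes.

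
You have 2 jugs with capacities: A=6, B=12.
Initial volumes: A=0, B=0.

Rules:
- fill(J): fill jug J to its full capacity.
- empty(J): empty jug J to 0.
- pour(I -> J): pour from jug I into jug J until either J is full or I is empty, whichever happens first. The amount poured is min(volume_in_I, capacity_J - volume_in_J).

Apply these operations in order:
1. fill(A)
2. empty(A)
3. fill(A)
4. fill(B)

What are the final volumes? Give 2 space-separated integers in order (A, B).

Step 1: fill(A) -> (A=6 B=0)
Step 2: empty(A) -> (A=0 B=0)
Step 3: fill(A) -> (A=6 B=0)
Step 4: fill(B) -> (A=6 B=12)

Answer: 6 12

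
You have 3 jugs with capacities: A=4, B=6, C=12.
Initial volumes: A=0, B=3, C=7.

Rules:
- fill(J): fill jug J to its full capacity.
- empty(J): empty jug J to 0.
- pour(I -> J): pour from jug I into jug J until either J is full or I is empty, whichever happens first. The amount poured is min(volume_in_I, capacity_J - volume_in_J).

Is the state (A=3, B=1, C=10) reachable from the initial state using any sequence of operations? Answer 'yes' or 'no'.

BFS explored all 290 reachable states.
Reachable set includes: (0,0,0), (0,0,1), (0,0,2), (0,0,3), (0,0,4), (0,0,5), (0,0,6), (0,0,7), (0,0,8), (0,0,9), (0,0,10), (0,0,11) ...
Target (A=3, B=1, C=10) not in reachable set → no.

Answer: no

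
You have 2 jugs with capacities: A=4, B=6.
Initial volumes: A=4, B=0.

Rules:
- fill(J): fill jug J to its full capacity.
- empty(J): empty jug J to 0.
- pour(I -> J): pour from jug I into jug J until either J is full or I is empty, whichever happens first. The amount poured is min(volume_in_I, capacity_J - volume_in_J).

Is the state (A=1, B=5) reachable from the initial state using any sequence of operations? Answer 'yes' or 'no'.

BFS explored all 10 reachable states.
Reachable set includes: (0,0), (0,2), (0,4), (0,6), (2,0), (2,6), (4,0), (4,2), (4,4), (4,6)
Target (A=1, B=5) not in reachable set → no.

Answer: no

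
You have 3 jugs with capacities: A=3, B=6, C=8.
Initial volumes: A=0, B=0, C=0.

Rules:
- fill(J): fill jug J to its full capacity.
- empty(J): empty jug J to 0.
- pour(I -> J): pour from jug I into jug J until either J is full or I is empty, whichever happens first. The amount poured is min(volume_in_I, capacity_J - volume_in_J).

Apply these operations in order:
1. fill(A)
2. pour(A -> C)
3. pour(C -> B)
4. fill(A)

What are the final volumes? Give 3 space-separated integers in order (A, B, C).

Answer: 3 3 0

Derivation:
Step 1: fill(A) -> (A=3 B=0 C=0)
Step 2: pour(A -> C) -> (A=0 B=0 C=3)
Step 3: pour(C -> B) -> (A=0 B=3 C=0)
Step 4: fill(A) -> (A=3 B=3 C=0)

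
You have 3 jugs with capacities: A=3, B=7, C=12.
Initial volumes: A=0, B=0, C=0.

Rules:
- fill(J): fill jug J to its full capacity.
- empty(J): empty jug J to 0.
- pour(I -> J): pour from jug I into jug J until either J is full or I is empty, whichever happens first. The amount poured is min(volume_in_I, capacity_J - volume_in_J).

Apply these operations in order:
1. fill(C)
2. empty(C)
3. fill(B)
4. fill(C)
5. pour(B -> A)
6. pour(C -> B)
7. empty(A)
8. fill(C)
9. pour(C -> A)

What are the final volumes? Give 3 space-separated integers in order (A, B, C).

Step 1: fill(C) -> (A=0 B=0 C=12)
Step 2: empty(C) -> (A=0 B=0 C=0)
Step 3: fill(B) -> (A=0 B=7 C=0)
Step 4: fill(C) -> (A=0 B=7 C=12)
Step 5: pour(B -> A) -> (A=3 B=4 C=12)
Step 6: pour(C -> B) -> (A=3 B=7 C=9)
Step 7: empty(A) -> (A=0 B=7 C=9)
Step 8: fill(C) -> (A=0 B=7 C=12)
Step 9: pour(C -> A) -> (A=3 B=7 C=9)

Answer: 3 7 9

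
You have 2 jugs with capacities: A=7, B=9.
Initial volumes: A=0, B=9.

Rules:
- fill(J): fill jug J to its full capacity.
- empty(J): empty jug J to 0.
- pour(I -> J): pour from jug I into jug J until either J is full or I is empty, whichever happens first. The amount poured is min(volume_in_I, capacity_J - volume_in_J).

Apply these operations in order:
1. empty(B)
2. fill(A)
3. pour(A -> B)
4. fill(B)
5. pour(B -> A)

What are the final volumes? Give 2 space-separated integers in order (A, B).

Answer: 7 2

Derivation:
Step 1: empty(B) -> (A=0 B=0)
Step 2: fill(A) -> (A=7 B=0)
Step 3: pour(A -> B) -> (A=0 B=7)
Step 4: fill(B) -> (A=0 B=9)
Step 5: pour(B -> A) -> (A=7 B=2)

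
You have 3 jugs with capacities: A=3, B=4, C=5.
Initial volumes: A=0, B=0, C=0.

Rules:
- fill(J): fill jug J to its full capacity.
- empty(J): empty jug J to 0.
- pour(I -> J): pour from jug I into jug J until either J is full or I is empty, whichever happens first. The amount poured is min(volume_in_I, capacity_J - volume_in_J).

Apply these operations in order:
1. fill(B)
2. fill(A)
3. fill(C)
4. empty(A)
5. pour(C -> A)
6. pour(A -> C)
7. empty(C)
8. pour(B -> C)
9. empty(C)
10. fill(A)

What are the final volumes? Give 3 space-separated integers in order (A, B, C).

Step 1: fill(B) -> (A=0 B=4 C=0)
Step 2: fill(A) -> (A=3 B=4 C=0)
Step 3: fill(C) -> (A=3 B=4 C=5)
Step 4: empty(A) -> (A=0 B=4 C=5)
Step 5: pour(C -> A) -> (A=3 B=4 C=2)
Step 6: pour(A -> C) -> (A=0 B=4 C=5)
Step 7: empty(C) -> (A=0 B=4 C=0)
Step 8: pour(B -> C) -> (A=0 B=0 C=4)
Step 9: empty(C) -> (A=0 B=0 C=0)
Step 10: fill(A) -> (A=3 B=0 C=0)

Answer: 3 0 0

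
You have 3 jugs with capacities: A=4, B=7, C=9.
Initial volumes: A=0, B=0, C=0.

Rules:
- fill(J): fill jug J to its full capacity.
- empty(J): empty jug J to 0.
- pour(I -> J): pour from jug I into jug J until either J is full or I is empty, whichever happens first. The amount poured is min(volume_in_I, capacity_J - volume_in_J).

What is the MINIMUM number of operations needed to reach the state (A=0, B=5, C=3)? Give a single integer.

BFS from (A=0, B=0, C=0). One shortest path:
  1. fill(A) -> (A=4 B=0 C=0)
  2. pour(A -> B) -> (A=0 B=4 C=0)
  3. fill(A) -> (A=4 B=4 C=0)
  4. pour(A -> B) -> (A=1 B=7 C=0)
  5. pour(B -> C) -> (A=1 B=0 C=7)
  6. pour(A -> B) -> (A=0 B=1 C=7)
  7. pour(C -> A) -> (A=4 B=1 C=3)
  8. pour(A -> B) -> (A=0 B=5 C=3)
Reached target in 8 moves.

Answer: 8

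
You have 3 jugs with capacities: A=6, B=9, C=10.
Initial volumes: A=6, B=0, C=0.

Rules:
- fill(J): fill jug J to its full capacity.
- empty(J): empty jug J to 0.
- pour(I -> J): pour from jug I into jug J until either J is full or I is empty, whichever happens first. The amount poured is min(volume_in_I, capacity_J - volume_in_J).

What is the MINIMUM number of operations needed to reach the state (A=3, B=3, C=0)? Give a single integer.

Answer: 6

Derivation:
BFS from (A=6, B=0, C=0). One shortest path:
  1. fill(C) -> (A=6 B=0 C=10)
  2. pour(A -> B) -> (A=0 B=6 C=10)
  3. pour(C -> A) -> (A=6 B=6 C=4)
  4. pour(A -> B) -> (A=3 B=9 C=4)
  5. pour(B -> C) -> (A=3 B=3 C=10)
  6. empty(C) -> (A=3 B=3 C=0)
Reached target in 6 moves.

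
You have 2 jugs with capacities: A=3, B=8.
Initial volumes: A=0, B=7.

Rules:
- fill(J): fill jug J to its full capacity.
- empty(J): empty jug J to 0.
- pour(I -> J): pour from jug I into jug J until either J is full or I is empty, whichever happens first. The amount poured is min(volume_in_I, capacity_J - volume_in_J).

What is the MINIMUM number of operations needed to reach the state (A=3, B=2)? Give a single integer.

BFS from (A=0, B=7). One shortest path:
  1. fill(B) -> (A=0 B=8)
  2. pour(B -> A) -> (A=3 B=5)
  3. empty(A) -> (A=0 B=5)
  4. pour(B -> A) -> (A=3 B=2)
Reached target in 4 moves.

Answer: 4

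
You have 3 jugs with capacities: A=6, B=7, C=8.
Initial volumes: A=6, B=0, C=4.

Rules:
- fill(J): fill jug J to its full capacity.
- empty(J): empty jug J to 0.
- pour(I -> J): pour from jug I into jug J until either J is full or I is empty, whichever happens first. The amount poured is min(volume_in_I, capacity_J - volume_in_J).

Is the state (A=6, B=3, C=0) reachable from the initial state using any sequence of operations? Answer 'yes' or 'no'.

BFS from (A=6, B=0, C=4):
  1. fill(B) -> (A=6 B=7 C=4)
  2. pour(B -> C) -> (A=6 B=3 C=8)
  3. empty(C) -> (A=6 B=3 C=0)
Target reached → yes.

Answer: yes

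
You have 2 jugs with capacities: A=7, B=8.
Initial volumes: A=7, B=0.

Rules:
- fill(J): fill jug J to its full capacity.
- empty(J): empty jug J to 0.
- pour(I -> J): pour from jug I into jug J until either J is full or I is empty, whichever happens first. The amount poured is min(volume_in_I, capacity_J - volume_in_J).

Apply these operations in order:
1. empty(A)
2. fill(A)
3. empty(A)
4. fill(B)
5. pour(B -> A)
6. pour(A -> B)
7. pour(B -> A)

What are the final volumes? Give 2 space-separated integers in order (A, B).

Step 1: empty(A) -> (A=0 B=0)
Step 2: fill(A) -> (A=7 B=0)
Step 3: empty(A) -> (A=0 B=0)
Step 4: fill(B) -> (A=0 B=8)
Step 5: pour(B -> A) -> (A=7 B=1)
Step 6: pour(A -> B) -> (A=0 B=8)
Step 7: pour(B -> A) -> (A=7 B=1)

Answer: 7 1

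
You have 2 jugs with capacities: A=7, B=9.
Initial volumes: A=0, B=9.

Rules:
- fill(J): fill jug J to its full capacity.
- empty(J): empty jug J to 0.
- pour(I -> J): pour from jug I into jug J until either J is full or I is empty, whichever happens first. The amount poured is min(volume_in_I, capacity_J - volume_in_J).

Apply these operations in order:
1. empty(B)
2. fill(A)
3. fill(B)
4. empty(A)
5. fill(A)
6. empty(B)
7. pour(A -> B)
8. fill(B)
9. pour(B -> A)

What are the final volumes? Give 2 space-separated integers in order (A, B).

Step 1: empty(B) -> (A=0 B=0)
Step 2: fill(A) -> (A=7 B=0)
Step 3: fill(B) -> (A=7 B=9)
Step 4: empty(A) -> (A=0 B=9)
Step 5: fill(A) -> (A=7 B=9)
Step 6: empty(B) -> (A=7 B=0)
Step 7: pour(A -> B) -> (A=0 B=7)
Step 8: fill(B) -> (A=0 B=9)
Step 9: pour(B -> A) -> (A=7 B=2)

Answer: 7 2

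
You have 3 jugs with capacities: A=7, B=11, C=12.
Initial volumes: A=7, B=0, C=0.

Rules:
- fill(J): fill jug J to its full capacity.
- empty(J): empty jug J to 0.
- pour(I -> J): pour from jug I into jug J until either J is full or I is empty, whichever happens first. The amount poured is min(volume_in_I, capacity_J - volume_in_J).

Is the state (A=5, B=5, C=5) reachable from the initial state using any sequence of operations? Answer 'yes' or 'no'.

BFS explored all 588 reachable states.
Reachable set includes: (0,0,0), (0,0,1), (0,0,2), (0,0,3), (0,0,4), (0,0,5), (0,0,6), (0,0,7), (0,0,8), (0,0,9), (0,0,10), (0,0,11) ...
Target (A=5, B=5, C=5) not in reachable set → no.

Answer: no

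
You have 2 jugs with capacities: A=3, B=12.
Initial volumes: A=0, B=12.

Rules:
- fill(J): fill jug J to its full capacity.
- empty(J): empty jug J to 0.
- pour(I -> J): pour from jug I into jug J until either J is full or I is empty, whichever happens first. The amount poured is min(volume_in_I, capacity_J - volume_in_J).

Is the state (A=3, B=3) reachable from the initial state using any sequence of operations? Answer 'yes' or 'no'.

Answer: yes

Derivation:
BFS from (A=0, B=12):
  1. fill(A) -> (A=3 B=12)
  2. empty(B) -> (A=3 B=0)
  3. pour(A -> B) -> (A=0 B=3)
  4. fill(A) -> (A=3 B=3)
Target reached → yes.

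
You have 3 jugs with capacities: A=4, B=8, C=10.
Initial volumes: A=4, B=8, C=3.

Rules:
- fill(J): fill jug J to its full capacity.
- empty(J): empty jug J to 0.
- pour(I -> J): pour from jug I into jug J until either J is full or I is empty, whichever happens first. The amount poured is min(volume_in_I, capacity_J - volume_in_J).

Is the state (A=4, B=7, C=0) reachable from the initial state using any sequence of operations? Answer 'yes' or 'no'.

BFS from (A=4, B=8, C=3):
  1. empty(A) -> (A=0 B=8 C=3)
  2. pour(B -> A) -> (A=4 B=4 C=3)
  3. pour(C -> B) -> (A=4 B=7 C=0)
Target reached → yes.

Answer: yes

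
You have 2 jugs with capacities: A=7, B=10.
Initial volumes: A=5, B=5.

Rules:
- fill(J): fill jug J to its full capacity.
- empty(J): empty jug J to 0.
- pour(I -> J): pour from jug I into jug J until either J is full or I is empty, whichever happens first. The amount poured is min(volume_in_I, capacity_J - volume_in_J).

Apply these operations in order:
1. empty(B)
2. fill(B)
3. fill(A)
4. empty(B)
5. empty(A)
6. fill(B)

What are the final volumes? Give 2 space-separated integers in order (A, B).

Answer: 0 10

Derivation:
Step 1: empty(B) -> (A=5 B=0)
Step 2: fill(B) -> (A=5 B=10)
Step 3: fill(A) -> (A=7 B=10)
Step 4: empty(B) -> (A=7 B=0)
Step 5: empty(A) -> (A=0 B=0)
Step 6: fill(B) -> (A=0 B=10)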